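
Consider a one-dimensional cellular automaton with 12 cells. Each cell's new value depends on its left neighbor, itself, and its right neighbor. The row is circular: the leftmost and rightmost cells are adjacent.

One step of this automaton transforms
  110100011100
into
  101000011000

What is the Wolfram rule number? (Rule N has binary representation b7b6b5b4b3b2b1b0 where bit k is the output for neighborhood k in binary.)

168

position 8: 111 → 1  (bit 7 = 1)
position 1: 110 → 0  (bit 6 = 0)
position 2: 101 → 1  (bit 5 = 1)
position 4: 100 → 0  (bit 4 = 0)
position 0: 011 → 1  (bit 3 = 1)
position 3: 010 → 0  (bit 2 = 0)
position 6: 001 → 0  (bit 1 = 0)
position 5: 000 → 0  (bit 0 = 0)
bits b7..b0 = 10101000 = 168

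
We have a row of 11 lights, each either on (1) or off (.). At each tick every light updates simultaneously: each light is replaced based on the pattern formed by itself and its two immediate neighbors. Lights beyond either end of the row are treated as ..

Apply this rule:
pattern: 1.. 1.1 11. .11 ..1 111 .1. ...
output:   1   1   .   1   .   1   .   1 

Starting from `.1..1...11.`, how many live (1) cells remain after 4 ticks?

4

..1..11.1.1
1..1.1.1.1.
.1..1.1.1.1
..1..1.1.1.
count of 1: 4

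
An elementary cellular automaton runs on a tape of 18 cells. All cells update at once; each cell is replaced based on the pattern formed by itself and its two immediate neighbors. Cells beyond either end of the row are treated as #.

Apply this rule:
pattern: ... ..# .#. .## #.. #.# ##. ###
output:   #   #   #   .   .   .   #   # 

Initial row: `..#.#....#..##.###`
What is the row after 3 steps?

.##.#.#.##.#.#.#..

.##.#.####.#.#..##
..#.#..###.#.#.#.#
.##.#.#.##.#.#.#..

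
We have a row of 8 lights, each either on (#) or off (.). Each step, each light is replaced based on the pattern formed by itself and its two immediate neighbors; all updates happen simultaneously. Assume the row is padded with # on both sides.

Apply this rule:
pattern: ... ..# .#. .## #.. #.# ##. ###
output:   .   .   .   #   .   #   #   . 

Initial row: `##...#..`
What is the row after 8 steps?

step 1: .#......
step 2: #.......
step 3: #.......  (fixed point — unchanged through step 8)

#.......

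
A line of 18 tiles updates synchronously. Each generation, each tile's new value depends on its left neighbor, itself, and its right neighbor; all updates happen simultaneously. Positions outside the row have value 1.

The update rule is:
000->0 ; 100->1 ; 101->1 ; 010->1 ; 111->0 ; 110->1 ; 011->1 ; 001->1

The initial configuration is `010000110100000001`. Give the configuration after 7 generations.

111110011111100000

111001111110000011
001111000011000110
111001100111101111
001111111100111000
111000000111101101
001100001100111111
111110011111100000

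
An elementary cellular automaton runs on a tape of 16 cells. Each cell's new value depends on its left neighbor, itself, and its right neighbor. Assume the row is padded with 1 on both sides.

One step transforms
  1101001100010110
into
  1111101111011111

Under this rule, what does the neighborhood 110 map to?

At position 1 the neighborhood is 110; the next row has 1 there.

1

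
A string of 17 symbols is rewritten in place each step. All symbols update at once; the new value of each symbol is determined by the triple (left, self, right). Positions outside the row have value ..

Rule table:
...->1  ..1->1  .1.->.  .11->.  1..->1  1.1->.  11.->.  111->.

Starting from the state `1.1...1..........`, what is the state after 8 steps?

...111.1111111111
111..............
...11111111111111
111..............  (repeats step 2; period 2)
step 8: 111..............

111..............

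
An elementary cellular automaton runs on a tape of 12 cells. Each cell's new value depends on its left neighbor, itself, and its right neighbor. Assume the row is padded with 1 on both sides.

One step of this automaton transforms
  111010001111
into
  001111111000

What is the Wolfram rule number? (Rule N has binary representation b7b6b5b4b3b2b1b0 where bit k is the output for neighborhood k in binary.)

127

position 0: 111 → 0  (bit 7 = 0)
position 2: 110 → 1  (bit 6 = 1)
position 3: 101 → 1  (bit 5 = 1)
position 5: 100 → 1  (bit 4 = 1)
position 8: 011 → 1  (bit 3 = 1)
position 4: 010 → 1  (bit 2 = 1)
position 7: 001 → 1  (bit 1 = 1)
position 6: 000 → 1  (bit 0 = 1)
bits b7..b0 = 01111111 = 127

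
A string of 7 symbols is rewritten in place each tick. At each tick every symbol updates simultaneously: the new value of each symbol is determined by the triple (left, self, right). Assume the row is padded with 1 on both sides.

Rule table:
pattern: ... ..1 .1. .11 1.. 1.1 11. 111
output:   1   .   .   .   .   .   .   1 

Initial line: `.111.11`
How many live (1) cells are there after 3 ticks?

2

..1...1
....1..
.11....
count of 1: 2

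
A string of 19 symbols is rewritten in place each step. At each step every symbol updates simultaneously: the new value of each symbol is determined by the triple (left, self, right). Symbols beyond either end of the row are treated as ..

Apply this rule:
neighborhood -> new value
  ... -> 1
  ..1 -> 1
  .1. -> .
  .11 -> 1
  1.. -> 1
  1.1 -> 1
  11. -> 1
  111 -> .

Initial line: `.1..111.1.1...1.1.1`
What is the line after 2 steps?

1.111.11.1.111.1.1.
.11.11111.11.11.1.1

.11.11111.11.11.1.1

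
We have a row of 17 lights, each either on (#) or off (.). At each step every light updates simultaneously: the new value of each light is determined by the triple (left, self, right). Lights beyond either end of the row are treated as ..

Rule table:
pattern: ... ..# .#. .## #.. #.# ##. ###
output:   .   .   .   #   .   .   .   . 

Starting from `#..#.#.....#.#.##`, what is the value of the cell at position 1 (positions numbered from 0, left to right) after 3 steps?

.

...............#.
.................
.................
position 1 holds .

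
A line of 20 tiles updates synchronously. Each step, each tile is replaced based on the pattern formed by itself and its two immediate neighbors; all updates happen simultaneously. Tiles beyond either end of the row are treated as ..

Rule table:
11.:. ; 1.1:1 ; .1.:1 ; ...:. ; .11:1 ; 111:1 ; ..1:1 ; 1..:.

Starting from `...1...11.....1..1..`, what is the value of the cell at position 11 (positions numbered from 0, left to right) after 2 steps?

.

..11..11.....11.11..
.11..11.....11.11...
position 11 holds .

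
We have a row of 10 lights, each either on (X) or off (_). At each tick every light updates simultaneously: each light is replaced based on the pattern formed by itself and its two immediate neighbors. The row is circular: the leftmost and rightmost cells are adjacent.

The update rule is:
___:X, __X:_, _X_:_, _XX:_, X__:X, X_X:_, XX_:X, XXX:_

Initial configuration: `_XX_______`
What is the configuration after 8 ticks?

___XX_____

tick 1: __XXXXXXXX
tick 2: X________X
tick 3: XXXXXXXX__
tick 4: _______XX_
tick 5: XXXXXX__XX
tick 6: _____XX___
tick 7: XXXX__XXXX
tick 8: ___XX_____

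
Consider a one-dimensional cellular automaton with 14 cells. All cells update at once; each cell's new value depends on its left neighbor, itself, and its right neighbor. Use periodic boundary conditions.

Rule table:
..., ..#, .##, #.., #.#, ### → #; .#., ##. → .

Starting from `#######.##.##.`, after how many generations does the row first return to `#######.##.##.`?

14

generation 1: ######.##.##.#
generation 2: #####.##.##.##
generation 3: ####.##.##.###
generation 4: ###.##.##.####
generation 5: ##.##.##.#####
generation 6: #.##.##.######
generation 7: .##.##.#######
generation 8: ##.##.#######.
generation 9: #.##.#######.#
generation 10: .##.#######.##
generation 11: ##.#######.##.
generation 12: #.#######.##.#
generation 13: .#######.##.##
generation 14: #######.##.##.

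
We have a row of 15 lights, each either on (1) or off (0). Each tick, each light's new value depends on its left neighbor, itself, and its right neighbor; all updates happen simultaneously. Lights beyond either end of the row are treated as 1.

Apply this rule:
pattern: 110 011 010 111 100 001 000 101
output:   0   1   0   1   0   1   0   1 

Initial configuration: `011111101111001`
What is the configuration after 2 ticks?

tick 1: 111111011110011
tick 2: 111110111100111

111110111100111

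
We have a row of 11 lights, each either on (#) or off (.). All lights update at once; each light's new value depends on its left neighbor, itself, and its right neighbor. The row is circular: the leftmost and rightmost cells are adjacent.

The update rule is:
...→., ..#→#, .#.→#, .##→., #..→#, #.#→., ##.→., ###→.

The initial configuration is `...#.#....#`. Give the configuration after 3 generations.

......#..#.

generation 1: #.##.##..##
generation 2: .......##..
generation 3: ......#..#.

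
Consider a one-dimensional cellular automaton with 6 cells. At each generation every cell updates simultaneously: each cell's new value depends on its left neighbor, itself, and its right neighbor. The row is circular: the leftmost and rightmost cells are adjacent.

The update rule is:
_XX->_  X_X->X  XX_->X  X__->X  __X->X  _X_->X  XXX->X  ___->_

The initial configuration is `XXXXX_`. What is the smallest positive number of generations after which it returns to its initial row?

generation 1: _XXXXX
generation 2: X_XXXX
generation 3: XX_XXX
generation 4: XXX_XX
generation 5: XXXX_X
generation 6: XXXXX_

6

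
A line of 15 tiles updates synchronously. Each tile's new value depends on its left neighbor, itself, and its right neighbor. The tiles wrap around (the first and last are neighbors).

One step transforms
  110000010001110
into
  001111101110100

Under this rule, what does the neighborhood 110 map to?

0

At position 1 the neighborhood is 110; the next row has 0 there.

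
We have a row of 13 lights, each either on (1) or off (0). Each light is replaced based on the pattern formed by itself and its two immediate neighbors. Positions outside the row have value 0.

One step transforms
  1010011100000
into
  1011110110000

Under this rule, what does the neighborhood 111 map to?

At position 6 the neighborhood is 111; the next row has 0 there.

0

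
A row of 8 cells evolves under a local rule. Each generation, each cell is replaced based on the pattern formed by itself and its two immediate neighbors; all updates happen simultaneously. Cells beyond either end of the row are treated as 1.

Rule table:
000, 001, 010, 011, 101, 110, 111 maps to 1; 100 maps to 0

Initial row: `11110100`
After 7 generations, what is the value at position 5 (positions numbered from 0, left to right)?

1

11111101
11111111
11111111  (fixed point — unchanged through generation 7)
position 5 holds 1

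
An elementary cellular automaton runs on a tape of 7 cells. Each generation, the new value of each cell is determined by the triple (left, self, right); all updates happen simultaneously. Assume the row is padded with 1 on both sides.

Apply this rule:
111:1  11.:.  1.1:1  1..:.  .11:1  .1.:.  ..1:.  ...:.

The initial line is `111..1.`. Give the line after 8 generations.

11....1
1.....1
......1
......1  (fixed point — unchanged through generation 8)

......1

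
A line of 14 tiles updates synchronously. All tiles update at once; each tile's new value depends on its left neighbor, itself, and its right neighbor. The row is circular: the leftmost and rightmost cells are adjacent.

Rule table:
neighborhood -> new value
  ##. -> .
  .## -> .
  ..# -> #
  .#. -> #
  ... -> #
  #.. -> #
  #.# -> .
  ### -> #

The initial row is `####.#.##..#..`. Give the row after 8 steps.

######....###.

.##..#...#####
...######.###.
###.####...#.#
##...##.####..
..###....##.##
##.#.####.....
...#..##.#####
######....###.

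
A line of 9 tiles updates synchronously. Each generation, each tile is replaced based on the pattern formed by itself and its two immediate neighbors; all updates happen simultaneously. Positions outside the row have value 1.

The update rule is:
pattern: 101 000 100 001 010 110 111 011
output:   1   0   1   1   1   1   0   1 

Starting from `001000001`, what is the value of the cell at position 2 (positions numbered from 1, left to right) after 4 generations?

generation 1: 111100011
generation 2: 000110110
generation 3: 101111111
generation 4: 111000000
position 2 holds 1

1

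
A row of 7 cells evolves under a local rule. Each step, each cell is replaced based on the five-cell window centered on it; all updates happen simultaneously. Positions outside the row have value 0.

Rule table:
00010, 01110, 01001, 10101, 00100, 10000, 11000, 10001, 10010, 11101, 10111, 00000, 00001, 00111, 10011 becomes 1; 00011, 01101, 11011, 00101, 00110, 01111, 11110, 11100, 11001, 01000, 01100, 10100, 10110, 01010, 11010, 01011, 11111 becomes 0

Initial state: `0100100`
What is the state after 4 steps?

0011100

1111101
1000100
1011101
0011100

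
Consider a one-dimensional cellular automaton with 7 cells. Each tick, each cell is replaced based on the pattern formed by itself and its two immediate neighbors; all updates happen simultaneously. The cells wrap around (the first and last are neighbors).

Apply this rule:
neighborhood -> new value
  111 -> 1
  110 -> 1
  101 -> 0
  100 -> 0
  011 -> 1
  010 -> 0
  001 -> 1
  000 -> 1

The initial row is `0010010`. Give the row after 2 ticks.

1100100
1101001

1101001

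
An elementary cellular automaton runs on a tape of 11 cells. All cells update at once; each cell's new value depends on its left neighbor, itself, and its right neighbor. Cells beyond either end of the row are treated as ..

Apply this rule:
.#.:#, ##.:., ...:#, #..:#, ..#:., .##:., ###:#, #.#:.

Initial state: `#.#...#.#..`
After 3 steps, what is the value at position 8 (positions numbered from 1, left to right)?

#

step 1: #.###.#.###
step 2: #..#..#..#.
step 3: ##.##.##.##
position 8 holds #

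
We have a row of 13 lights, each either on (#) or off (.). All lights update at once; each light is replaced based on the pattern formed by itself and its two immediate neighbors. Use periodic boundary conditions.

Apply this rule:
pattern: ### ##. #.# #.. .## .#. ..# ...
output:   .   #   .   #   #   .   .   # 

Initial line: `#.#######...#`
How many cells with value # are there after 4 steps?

7

#.#.....###.#
#..####.#.#.#
##.#..#.....#
.#..#..####.#
count of #: 7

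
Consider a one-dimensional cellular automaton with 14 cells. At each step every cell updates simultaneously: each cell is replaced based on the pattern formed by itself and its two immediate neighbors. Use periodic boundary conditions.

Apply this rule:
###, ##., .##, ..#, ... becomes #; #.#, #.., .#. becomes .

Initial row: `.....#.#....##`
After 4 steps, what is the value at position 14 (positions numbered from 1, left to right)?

.####....#####
.####.########
.####.########  (fixed point — unchanged through step 4)
position 14 holds #

#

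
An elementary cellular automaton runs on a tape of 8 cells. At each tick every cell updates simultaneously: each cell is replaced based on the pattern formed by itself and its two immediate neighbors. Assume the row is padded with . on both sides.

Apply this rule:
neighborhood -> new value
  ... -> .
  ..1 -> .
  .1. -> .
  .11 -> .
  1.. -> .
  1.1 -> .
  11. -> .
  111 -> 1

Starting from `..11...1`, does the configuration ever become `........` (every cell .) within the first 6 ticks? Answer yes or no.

yes

tick 1: ........
all cells are . at tick 1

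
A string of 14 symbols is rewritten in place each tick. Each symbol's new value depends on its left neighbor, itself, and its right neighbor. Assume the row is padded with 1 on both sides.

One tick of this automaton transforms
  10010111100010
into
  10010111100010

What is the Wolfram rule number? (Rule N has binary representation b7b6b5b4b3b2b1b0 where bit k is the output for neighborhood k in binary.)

204

position 6: 111 → 1  (bit 7 = 1)
position 0: 110 → 1  (bit 6 = 1)
position 4: 101 → 0  (bit 5 = 0)
position 1: 100 → 0  (bit 4 = 0)
position 5: 011 → 1  (bit 3 = 1)
position 3: 010 → 1  (bit 2 = 1)
position 2: 001 → 0  (bit 1 = 0)
position 10: 000 → 0  (bit 0 = 0)
bits b7..b0 = 11001100 = 204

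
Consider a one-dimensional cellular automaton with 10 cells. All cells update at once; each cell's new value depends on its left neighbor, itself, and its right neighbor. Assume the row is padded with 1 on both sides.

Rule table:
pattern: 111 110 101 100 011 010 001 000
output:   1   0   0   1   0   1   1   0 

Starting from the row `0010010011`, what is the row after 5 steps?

1111111101
1111111000
1111110101
1111100100
1111011111

1111011111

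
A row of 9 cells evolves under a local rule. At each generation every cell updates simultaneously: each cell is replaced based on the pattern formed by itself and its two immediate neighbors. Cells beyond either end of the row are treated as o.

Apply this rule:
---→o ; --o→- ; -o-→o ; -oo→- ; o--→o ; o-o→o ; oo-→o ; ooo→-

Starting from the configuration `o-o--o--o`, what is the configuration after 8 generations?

oooo-oo--
---oo-oo-
oo--oo-oo
-oo--oo--
o-oo--oo-
oo-oo--oo
-oo-oo---
o-oo-ooo-

o-oo-ooo-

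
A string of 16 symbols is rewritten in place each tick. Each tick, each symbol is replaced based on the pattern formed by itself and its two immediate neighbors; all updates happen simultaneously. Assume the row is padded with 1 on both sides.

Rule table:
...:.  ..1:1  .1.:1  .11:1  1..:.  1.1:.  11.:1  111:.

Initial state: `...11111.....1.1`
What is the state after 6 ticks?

.1.1.1.1.1.1.1.1

tick 1: ..11...1....11.1
tick 2: .111..11...111.1
tick 3: .1.1.111..11.1.1
tick 4: .1.1.1.1.111.1.1
tick 5: .1.1.1.1.1.1.1.1
tick 6: .1.1.1.1.1.1.1.1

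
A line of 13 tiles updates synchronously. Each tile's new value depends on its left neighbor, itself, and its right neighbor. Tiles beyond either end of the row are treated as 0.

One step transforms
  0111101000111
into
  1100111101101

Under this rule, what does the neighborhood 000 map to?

At position 8 the neighborhood is 000; the next row has 0 there.

0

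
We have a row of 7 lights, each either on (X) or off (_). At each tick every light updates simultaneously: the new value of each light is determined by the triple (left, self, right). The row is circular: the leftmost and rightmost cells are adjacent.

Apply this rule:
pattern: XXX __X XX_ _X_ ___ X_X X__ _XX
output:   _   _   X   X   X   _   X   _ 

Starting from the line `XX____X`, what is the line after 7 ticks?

_XXXX__
____XXX
XXX___X
__XXX__
X___XXX
XXX____
__XXXX_

__XXXX_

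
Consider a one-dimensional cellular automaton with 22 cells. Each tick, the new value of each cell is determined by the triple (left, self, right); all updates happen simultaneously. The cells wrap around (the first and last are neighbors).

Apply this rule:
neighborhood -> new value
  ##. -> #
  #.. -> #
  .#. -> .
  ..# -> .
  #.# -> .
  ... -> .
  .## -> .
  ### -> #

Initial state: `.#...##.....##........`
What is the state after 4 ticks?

..#...##.....##.......
...#...##.....##......
....#...##.....##.....
.....#...##.....##....

.....#...##.....##....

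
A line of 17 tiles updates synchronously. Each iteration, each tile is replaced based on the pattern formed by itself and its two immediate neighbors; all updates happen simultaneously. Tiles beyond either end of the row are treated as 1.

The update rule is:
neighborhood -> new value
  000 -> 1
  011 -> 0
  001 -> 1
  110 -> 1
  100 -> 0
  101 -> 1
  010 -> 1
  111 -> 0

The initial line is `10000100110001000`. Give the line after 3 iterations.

10111101010111011
11000111111001100
01011000001010101

01011000001010101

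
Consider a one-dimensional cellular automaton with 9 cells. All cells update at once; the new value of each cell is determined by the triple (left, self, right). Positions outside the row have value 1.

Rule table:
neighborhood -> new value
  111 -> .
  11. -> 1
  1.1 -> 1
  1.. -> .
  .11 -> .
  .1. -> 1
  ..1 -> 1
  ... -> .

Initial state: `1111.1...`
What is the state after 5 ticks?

11.1....1

...111..1
..1..1.1.
.11.11111
1.11.....
11.1....1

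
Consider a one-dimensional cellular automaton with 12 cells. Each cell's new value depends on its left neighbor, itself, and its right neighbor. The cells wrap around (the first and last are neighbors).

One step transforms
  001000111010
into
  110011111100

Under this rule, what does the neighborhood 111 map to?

At position 7 the neighborhood is 111; the next row has 1 there.

1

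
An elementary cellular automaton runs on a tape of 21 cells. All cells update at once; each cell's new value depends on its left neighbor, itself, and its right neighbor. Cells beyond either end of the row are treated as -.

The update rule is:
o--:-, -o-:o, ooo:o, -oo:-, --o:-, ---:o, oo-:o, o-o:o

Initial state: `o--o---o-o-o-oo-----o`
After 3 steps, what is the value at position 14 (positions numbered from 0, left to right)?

o

o--o-o-oooooo-o-ooo-o
o--oooo-oooooooo-oooo
o---oooo-oooooooo-ooo
position 14 holds o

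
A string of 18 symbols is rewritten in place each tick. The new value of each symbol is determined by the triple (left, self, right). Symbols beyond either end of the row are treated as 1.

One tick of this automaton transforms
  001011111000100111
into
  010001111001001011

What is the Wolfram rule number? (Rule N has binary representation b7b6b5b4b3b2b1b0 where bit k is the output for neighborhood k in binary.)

194

position 5: 111 → 1  (bit 7 = 1)
position 8: 110 → 1  (bit 6 = 1)
position 3: 101 → 0  (bit 5 = 0)
position 0: 100 → 0  (bit 4 = 0)
position 4: 011 → 0  (bit 3 = 0)
position 2: 010 → 0  (bit 2 = 0)
position 1: 001 → 1  (bit 1 = 1)
position 10: 000 → 0  (bit 0 = 0)
bits b7..b0 = 11000010 = 194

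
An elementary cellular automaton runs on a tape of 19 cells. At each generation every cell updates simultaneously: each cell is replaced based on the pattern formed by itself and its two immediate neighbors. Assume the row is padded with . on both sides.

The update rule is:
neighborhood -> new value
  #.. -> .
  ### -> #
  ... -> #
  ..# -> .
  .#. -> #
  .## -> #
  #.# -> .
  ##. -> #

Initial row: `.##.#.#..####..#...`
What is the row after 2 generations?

.##.#.#..####..#.##
.##.#.#..####..#.##

.##.#.#..####..#.##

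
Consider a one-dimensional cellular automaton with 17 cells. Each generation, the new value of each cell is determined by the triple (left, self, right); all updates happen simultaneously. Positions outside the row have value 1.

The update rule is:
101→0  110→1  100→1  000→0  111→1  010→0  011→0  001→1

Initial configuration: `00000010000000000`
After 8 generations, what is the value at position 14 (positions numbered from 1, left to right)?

0

generation 1: 10000101000000001
generation 2: 11001000100000010
generation 3: 11110101010000100
generation 4: 11110000001001011
generation 5: 11111000010110001
generation 6: 11111100100011010
generation 7: 11111111010101000
generation 8: 11111111000000101
position 14 holds 0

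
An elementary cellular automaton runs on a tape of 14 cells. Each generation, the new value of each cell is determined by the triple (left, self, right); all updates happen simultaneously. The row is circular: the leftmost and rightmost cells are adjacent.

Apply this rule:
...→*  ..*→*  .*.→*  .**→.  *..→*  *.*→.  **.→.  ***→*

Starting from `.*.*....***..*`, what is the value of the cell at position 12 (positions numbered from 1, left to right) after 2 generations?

.*.*****.*.***
.*..***..*..*.
position 12 holds .

.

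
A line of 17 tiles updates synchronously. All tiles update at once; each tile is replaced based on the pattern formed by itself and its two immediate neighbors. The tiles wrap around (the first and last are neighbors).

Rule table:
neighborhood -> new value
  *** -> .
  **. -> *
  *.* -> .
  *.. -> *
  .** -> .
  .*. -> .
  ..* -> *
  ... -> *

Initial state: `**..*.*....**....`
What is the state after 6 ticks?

.****...*.....*..

tick 1: .***...****.*****
tick 2: ...****...*.....*
tick 3: ***...****.*****.
tick 4: ..****...*.....*.
tick 5: **...****.*****.*
tick 6: .****...*.....*..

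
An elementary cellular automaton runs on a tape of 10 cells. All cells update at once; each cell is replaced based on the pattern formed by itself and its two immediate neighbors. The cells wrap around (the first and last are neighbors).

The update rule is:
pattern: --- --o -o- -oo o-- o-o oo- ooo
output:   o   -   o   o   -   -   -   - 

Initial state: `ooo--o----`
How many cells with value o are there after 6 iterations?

4

iteration 1: o----o-oo-
iteration 2: o-oo-o-o--
iteration 3: o-o--o-o--
iteration 4: o-o--o-o--  (fixed point — unchanged through iteration 6)
count of o: 4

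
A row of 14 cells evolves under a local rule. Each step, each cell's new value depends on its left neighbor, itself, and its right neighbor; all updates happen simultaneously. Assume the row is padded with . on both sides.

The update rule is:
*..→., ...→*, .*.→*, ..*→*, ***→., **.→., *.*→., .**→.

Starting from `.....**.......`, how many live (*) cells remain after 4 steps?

*****...******
......**......
******...*****
.......**.....
count of *: 2

2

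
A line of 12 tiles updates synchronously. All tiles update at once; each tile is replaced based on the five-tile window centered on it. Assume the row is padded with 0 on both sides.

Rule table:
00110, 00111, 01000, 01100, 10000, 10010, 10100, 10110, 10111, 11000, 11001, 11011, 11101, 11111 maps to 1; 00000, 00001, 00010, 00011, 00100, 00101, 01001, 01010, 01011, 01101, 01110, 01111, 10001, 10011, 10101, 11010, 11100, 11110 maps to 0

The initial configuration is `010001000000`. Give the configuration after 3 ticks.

001000110000
000100111100
000000100011

000000100011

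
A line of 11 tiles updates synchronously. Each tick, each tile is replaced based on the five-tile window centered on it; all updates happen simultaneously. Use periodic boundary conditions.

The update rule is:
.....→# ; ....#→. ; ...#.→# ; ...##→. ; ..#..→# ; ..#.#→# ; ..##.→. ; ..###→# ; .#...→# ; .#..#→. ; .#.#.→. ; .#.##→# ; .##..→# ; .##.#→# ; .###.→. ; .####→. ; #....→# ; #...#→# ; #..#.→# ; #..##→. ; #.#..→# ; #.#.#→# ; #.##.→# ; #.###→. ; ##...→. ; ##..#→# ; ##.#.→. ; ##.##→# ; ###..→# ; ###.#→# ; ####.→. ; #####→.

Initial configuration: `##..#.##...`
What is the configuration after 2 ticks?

.#.....#.#.

tick 1: .#######.#.
tick 2: .#.....#.#.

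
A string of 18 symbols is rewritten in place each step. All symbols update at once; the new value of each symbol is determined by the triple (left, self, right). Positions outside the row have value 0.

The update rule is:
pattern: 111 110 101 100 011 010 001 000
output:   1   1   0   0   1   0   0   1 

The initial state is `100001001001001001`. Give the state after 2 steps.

001100000000000000
101101111111111111

101101111111111111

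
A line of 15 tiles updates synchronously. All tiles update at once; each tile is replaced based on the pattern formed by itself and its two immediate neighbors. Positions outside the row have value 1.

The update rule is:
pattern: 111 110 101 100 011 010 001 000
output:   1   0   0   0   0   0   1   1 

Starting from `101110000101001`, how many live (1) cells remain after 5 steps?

6

step 1: 000100111000010
step 2: 011001010011100
step 3: 000010000101001
step 4: 011100111000010
step 5: 001001010011100
count of 1: 6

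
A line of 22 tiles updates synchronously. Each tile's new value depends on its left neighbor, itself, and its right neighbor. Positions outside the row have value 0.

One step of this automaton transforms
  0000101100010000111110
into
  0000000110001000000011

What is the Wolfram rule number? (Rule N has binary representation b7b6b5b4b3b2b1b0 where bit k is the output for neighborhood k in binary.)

80

position 17: 111 → 0  (bit 7 = 0)
position 7: 110 → 1  (bit 6 = 1)
position 5: 101 → 0  (bit 5 = 0)
position 8: 100 → 1  (bit 4 = 1)
position 6: 011 → 0  (bit 3 = 0)
position 4: 010 → 0  (bit 2 = 0)
position 3: 001 → 0  (bit 1 = 0)
position 0: 000 → 0  (bit 0 = 0)
bits b7..b0 = 01010000 = 80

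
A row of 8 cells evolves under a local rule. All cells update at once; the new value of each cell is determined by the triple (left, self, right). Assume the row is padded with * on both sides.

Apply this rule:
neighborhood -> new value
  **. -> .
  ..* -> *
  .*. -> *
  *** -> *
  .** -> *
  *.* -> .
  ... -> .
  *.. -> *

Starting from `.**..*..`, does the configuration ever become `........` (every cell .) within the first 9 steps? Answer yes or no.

.*.*****
.*.*****  (fixed point — unchanged through step 9)
step 9 is .*.*****, still not uniform .

no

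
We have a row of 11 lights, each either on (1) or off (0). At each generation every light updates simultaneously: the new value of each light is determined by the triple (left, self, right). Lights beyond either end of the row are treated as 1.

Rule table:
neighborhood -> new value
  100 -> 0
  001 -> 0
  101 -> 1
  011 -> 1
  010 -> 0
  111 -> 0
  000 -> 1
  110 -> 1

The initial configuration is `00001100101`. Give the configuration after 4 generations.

generation 1: 01101100011
generation 2: 11111101010
generation 3: 00000110101
generation 4: 01110111011

01110111011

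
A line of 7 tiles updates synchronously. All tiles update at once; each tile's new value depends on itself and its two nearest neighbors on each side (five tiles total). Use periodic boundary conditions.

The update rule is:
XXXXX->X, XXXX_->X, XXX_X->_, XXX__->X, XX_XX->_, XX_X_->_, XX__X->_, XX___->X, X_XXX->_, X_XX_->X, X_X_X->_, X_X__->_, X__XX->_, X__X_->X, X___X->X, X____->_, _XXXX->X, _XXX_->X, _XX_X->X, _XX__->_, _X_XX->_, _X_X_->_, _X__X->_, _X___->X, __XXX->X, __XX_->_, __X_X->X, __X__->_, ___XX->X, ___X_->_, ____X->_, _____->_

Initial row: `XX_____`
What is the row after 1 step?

__X___X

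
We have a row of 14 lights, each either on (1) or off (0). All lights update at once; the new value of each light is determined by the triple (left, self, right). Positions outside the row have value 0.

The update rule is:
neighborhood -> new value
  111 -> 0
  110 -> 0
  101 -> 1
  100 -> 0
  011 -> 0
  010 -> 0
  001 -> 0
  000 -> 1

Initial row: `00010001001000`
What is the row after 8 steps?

00010001111000

11000100000011
00010001111000
11000100000011  (repeats step 1; period 2)
step 8: 00010001111000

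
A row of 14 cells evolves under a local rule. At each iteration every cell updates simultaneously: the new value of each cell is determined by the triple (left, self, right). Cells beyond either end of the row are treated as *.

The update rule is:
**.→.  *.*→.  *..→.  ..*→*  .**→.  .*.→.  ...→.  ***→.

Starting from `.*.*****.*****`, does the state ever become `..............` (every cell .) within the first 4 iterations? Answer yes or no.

yes

iteration 1: ..............
all cells are . at iteration 1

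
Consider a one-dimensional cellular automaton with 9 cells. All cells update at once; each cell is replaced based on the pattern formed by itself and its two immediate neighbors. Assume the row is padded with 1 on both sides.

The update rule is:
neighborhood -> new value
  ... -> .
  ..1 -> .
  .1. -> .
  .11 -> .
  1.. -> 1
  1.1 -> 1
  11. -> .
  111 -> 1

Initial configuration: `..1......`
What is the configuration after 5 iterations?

iteration 1: 1..1.....
iteration 2: .1..1....
iteration 3: 1.1..1...
iteration 4: .1.1..1..
iteration 5: 1.1.1..1.

1.1.1..1.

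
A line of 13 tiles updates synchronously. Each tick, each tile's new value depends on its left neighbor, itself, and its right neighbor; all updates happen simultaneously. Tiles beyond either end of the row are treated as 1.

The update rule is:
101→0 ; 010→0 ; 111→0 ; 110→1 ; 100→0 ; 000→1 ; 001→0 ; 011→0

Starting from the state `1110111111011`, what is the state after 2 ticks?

0000111100010

0010000001000
0000111100010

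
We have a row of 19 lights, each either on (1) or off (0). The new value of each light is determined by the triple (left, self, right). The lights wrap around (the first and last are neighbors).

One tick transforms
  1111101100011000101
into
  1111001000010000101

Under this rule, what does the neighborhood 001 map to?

At position 10 the neighborhood is 001; the next row has 0 there.

0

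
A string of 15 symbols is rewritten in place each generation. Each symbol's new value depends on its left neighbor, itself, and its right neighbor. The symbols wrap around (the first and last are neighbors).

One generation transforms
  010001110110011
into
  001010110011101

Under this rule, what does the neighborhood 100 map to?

1

At position 2 the neighborhood is 100; the next row has 1 there.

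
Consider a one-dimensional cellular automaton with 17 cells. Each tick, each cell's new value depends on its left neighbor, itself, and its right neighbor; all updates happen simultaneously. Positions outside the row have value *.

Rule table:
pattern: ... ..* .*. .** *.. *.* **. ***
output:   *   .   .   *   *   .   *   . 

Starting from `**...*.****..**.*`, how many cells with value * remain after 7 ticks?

.***...*..**.**.*
.*.***..*.**.**.*
...*.**...**.**.*
**...****.**.**.*
.***.*..*.**.**.*
.*.*..*...**.**.*
....*..**.**.**.*
count of *: 8

8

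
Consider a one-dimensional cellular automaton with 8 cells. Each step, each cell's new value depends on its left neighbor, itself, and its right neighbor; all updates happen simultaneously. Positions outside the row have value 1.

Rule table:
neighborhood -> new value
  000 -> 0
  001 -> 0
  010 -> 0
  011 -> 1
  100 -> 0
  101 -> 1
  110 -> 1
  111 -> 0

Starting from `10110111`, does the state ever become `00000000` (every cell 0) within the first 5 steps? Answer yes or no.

step 1: 11111100
step 2: 00000100
step 3: 00000000
all cells are 0 at step 3

yes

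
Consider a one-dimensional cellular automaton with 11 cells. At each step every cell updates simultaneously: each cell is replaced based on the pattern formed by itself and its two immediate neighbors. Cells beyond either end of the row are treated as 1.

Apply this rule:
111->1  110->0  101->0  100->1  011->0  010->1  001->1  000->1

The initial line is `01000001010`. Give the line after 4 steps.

10001000100

01111111010
00111110010
11011101110
10001000100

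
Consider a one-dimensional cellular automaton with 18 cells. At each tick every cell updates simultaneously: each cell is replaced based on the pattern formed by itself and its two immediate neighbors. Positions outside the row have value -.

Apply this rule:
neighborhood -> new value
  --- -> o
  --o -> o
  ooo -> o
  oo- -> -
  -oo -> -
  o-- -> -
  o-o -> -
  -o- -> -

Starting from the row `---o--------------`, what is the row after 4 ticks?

--o--oo-ooooooo--o

ooo--ooooooooooooo
-o--o-ooooooooooo-
o--o---ooooooooo--
--o--oo-ooooooo--o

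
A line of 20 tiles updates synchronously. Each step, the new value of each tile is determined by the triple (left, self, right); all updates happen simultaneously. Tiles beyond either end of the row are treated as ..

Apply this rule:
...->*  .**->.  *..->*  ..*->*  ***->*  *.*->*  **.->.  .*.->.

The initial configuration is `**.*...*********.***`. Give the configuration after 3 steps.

..*.*.*.*.***.*.*.*.

step 1: ..*.***.*******.*.*.
step 2: **.*.*.*.*****.*.*.*
step 3: ..*.*.*.*.***.*.*.*.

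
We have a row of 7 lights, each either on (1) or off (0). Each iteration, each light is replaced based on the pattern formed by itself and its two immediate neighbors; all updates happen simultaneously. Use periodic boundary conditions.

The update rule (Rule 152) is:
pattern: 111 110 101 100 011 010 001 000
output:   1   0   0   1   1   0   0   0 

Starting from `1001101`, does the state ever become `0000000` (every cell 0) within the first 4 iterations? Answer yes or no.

0101001
0000100
0000010
0000001
iteration 4 is 0000001, still not uniform 0

no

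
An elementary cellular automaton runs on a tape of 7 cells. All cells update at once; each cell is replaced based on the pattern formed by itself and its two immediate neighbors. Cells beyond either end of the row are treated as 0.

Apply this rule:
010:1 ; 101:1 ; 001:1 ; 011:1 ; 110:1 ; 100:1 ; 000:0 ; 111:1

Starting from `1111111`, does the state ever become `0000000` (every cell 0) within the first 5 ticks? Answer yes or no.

1111111  (fixed point — unchanged through tick 5)
tick 5 is 1111111, still not uniform 0

no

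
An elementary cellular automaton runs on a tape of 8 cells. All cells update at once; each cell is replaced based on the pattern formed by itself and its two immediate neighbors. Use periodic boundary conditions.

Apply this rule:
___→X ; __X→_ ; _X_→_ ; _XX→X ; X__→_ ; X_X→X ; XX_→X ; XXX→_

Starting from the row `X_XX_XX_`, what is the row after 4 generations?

_XXXXXXX
XX_____X
_X_XXX_X
X_XX_XX_

X_XX_XX_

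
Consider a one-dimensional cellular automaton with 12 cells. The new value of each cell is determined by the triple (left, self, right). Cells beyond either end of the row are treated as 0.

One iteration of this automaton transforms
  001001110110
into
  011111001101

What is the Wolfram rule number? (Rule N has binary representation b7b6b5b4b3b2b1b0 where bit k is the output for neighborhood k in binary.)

position 6: 111 → 0  (bit 7 = 0)
position 7: 110 → 0  (bit 6 = 0)
position 8: 101 → 1  (bit 5 = 1)
position 3: 100 → 1  (bit 4 = 1)
position 5: 011 → 1  (bit 3 = 1)
position 2: 010 → 1  (bit 2 = 1)
position 1: 001 → 1  (bit 1 = 1)
position 0: 000 → 0  (bit 0 = 0)
bits b7..b0 = 00111110 = 62

62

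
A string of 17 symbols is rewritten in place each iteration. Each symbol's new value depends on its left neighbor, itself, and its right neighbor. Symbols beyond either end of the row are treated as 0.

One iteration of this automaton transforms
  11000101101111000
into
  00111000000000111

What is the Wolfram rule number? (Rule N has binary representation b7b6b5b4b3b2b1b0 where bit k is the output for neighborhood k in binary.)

position 11: 111 → 0  (bit 7 = 0)
position 1: 110 → 0  (bit 6 = 0)
position 6: 101 → 0  (bit 5 = 0)
position 2: 100 → 1  (bit 4 = 1)
position 0: 011 → 0  (bit 3 = 0)
position 5: 010 → 0  (bit 2 = 0)
position 4: 001 → 1  (bit 1 = 1)
position 3: 000 → 1  (bit 0 = 1)
bits b7..b0 = 00010011 = 19

19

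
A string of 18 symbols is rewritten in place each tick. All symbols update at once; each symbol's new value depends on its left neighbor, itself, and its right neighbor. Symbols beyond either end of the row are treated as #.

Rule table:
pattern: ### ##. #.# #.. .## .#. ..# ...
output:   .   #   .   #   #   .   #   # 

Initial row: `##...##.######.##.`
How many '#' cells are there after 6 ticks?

.######.#....#.##.
.#....#..####..##.
..####.###..#####.
###..#.#.####...#.
..###....#..####..
###.#####.###..###
count of #: 14

14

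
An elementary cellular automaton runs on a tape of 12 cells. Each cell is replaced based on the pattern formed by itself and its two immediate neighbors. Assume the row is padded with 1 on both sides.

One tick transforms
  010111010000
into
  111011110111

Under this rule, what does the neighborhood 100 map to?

0

At position 8 the neighborhood is 100; the next row has 0 there.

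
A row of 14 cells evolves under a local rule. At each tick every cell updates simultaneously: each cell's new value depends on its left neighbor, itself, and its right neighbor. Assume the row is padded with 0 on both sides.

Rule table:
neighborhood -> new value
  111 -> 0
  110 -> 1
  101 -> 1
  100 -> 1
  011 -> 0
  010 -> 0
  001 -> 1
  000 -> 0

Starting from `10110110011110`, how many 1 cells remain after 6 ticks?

9

tick 1: 01011011100011
tick 2: 10101100110101
tick 3: 01010111011010
tick 4: 10101001101101
tick 5: 01010110110110
tick 6: 10101011011011
count of 1: 9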